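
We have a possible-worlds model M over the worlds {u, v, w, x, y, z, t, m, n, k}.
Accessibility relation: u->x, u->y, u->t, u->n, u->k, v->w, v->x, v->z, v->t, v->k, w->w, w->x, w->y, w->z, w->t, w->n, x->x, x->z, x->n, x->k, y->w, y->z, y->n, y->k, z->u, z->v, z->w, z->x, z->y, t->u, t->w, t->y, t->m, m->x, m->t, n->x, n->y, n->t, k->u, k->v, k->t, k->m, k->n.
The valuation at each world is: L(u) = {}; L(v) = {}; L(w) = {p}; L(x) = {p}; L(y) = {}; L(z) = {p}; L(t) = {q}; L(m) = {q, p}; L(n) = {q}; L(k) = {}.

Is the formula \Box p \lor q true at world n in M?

Recall that \Box ψ holds at a world iff ψ holds at every accessible world, and \Diamond ψ holds iff ψ holds at some accessible world.
At n: \Box p is false, q is true, so \Box p \lor q is true.
  At n: \Box p requires p at every successor {x, y, t}.
    p fails at y, so \Box p is false at n.

Yes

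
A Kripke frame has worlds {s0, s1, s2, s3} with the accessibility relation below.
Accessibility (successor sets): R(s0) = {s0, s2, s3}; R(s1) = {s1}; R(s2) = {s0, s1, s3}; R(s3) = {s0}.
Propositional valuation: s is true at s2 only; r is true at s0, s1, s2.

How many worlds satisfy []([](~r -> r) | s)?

Recall that []ψ holds at a world iff ψ holds at every accessible world, and <>ψ holds iff ψ holds at some accessible world.
Let φ = []([](~r -> r) | s). Evaluate φ at each world:
  s0 (successors {s0, s2, s3}): φ is false.
  s1 (successors {s1}): φ is true.
  s2 (successors {s0, s1, s3}): φ is false.
  s3 (successors {s0}): φ is false.
For instance, at s0:
  At s0: []([](~r -> r) | s) requires [](~r -> r) | s at every successor {s0, s2, s3}.
    [](~r -> r) | s fails at s0, so []([](~r -> r) | s) is false at s0.
      At s0: [](~r -> r) is false, s is false, so [](~r -> r) | s is false.
Satisfying worlds: {s1}

1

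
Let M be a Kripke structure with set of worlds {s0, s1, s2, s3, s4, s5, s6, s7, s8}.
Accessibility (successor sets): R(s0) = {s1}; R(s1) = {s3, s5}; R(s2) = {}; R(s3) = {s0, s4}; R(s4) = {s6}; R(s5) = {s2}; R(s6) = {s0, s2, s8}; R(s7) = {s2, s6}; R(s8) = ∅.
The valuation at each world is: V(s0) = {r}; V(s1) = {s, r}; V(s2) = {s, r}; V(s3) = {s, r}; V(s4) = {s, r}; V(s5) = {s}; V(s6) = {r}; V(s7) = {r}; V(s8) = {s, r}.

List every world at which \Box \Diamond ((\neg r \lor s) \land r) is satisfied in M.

s0, s1, s2, s4, s8

Let φ = \Box \Diamond ((\neg r \lor s) \land r). Evaluate φ at each world:
  s0 (successors {s1}): φ is true.
  s1 (successors {s3, s5}): φ is true.
  s2 (successors ∅): φ is true.
  s3 (successors {s0, s4}): φ is false.
  s4 (successors {s6}): φ is true.
  s5 (successors {s2}): φ is false.
  s6 (successors {s0, s2, s8}): φ is false.
  s7 (successors {s2, s6}): φ is false.
  s8 (successors ∅): φ is true.
For instance, at s7:
  At s7: \Box \Diamond ((\neg r \lor s) \land r) requires \Diamond ((\neg r \lor s) \land r) at every successor {s2, s6}.
    \Diamond ((\neg r \lor s) \land r) fails at s2, so \Box \Diamond ((\neg r \lor s) \land r) is false at s7.
      At s2: no accessible worlds, so \Diamond ((\neg r \lor s) \land r) is false.
Satisfying worlds: {s0, s1, s2, s4, s8}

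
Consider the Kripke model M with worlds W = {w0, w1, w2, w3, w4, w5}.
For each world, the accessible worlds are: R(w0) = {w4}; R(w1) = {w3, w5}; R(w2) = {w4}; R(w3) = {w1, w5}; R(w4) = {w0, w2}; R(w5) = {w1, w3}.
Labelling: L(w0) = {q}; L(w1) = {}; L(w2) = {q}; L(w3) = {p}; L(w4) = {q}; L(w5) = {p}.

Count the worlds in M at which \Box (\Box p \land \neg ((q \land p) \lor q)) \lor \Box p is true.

1

Recall that \Box ψ holds at a world iff ψ holds at every accessible world, and \Diamond ψ holds iff ψ holds at some accessible world.
Let φ = \Box (\Box p \land \neg ((q \land p) \lor q)) \lor \Box p. Evaluate φ at each world:
  w0 (successors {w4}): φ is false.
  w1 (successors {w3, w5}): φ is true.
  w2 (successors {w4}): φ is false.
  w3 (successors {w1, w5}): φ is false.
  w4 (successors {w0, w2}): φ is false.
  w5 (successors {w1, w3}): φ is false.
For instance, at w5:
  At w5: \Box (\Box p \land \neg ((q \land p) \lor q)) is false, \Box p is false, so \Box (\Box p \land \neg ((q \land p) \lor q)) \lor \Box p is false.
    At w5: \Box (\Box p \land \neg ((q \land p) \lor q)) requires \Box p \land \neg ((q \land p) \lor q) at every successor {w1, w3}.
      \Box p \land \neg ((q \land p) \lor q) fails at w3, so \Box (\Box p \land \neg ((q \land p) \lor q)) is false at w5.
    At w5: \Box p requires p at every successor {w1, w3}.
      p fails at w1, so \Box p is false at w5.
Satisfying worlds: {w1}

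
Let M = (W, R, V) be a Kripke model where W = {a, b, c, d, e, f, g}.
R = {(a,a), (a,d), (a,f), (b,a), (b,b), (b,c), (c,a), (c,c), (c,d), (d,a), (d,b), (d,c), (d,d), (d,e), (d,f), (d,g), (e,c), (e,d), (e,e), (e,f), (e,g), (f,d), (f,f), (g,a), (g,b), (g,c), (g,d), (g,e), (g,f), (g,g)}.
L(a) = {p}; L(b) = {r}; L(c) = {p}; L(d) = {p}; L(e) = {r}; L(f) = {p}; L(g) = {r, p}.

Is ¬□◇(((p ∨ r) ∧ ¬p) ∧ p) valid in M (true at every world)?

Recall that □ψ holds at a world iff ψ holds at every accessible world, and ◇ψ holds iff ψ holds at some accessible world.
Let φ = ¬□◇(((p ∨ r) ∧ ¬p) ∧ p). Evaluate φ at each world:
  a (successors {a, d, f}): φ is true.
  b (successors {a, b, c}): φ is true.
  c (successors {a, c, d}): φ is true.
  d (successors {a, b, c, d, e, f, g}): φ is true.
  e (successors {c, d, e, f, g}): φ is true.
  f (successors {d, f}): φ is true.
  g (successors {a, b, c, d, e, f, g}): φ is true.
For instance, at c:
  At c: □◇(((p ∨ r) ∧ ¬p) ∧ p) is false, so ¬□◇(((p ∨ r) ∧ ¬p) ∧ p) is true.
    At c: □◇(((p ∨ r) ∧ ¬p) ∧ p) requires ◇(((p ∨ r) ∧ ¬p) ∧ p) at every successor {a, c, d}.
      ◇(((p ∨ r) ∧ ¬p) ∧ p) fails at a, so □◇(((p ∨ r) ∧ ¬p) ∧ p) is false at c.

Yes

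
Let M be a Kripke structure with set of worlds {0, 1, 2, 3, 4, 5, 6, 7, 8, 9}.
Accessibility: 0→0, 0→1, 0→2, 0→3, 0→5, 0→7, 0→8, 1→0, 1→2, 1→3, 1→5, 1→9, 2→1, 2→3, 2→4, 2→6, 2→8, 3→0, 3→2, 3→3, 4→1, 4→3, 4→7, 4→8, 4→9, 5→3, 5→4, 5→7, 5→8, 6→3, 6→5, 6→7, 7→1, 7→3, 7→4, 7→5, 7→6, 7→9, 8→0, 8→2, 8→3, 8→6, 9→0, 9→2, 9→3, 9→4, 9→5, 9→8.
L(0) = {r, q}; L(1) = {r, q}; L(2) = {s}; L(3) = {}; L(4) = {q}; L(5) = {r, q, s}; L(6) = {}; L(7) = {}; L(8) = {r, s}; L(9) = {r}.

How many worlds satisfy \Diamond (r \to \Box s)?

Let φ = \Diamond (r \to \Box s). Evaluate φ at each world:
  0 (successors {0, 1, 2, 3, 5, 7, 8}): φ is true.
  1 (successors {0, 2, 3, 5, 9}): φ is true.
  2 (successors {1, 3, 4, 6, 8}): φ is true.
  3 (successors {0, 2, 3}): φ is true.
  4 (successors {1, 3, 7, 8, 9}): φ is true.
  5 (successors {3, 4, 7, 8}): φ is true.
  6 (successors {3, 5, 7}): φ is true.
  7 (successors {1, 3, 4, 5, 6, 9}): φ is true.
  8 (successors {0, 2, 3, 6}): φ is true.
  9 (successors {0, 2, 3, 4, 5, 8}): φ is true.
For instance, at 3:
  At 3: \Diamond (r \to \Box s) requires r \to \Box s at some successor in {0, 2, 3}.
    r \to \Box s holds at 2, so \Diamond (r \to \Box s) is true at 3.
      At 2: r is false, \Box s is false, so r \to \Box s is true.
Satisfying worlds: {0, 1, 2, 3, 4, 5, 6, 7, 8, 9}

10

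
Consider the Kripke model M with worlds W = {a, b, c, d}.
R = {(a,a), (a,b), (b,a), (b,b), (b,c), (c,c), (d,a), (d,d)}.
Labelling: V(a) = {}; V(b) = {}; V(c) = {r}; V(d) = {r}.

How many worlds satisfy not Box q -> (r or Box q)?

2

Let φ = not Box q -> (r or Box q). Evaluate φ at each world:
  a (successors {a, b}): φ is false.
  b (successors {a, b, c}): φ is false.
  c (successors {c}): φ is true.
  d (successors {a, d}): φ is true.
For instance, at c:
  At c: not Box q is true, r or Box q is true, so not Box q -> (r or Box q) is true.
    At c: Box q is false, so not Box q is true.
      At c: Box q requires q at every successor {c}.
        q fails at c, so Box q is false at c.
    At c: r is true, Box q is false, so r or Box q is true.
      At c: Box q requires q at every successor {c}.
        q fails at c, so Box q is false at c.
Satisfying worlds: {c, d}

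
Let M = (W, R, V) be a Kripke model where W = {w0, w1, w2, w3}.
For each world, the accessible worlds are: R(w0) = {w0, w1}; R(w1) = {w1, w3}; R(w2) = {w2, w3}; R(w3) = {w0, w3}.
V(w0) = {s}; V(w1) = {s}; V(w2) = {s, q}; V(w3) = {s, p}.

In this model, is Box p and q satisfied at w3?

No

Recall that Box ψ holds at a world iff ψ holds at every accessible world, and Dia ψ holds iff ψ holds at some accessible world.
At w3: Box p is false, q is false, so Box p and q is false.
  At w3: Box p requires p at every successor {w0, w3}.
    p fails at w0, so Box p is false at w3.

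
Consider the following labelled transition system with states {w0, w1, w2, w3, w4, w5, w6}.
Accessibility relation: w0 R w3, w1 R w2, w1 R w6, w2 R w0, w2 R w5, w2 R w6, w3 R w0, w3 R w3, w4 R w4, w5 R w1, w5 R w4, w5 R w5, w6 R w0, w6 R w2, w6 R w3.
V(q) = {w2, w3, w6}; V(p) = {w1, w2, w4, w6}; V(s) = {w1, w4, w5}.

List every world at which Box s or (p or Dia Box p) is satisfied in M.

w1, w2, w4, w5, w6

Recall that Box ψ holds at a world iff ψ holds at every accessible world, and Dia ψ holds iff ψ holds at some accessible world.
Let φ = Box s or (p or Dia Box p). Evaluate φ at each world:
  w0 (successors {w3}): φ is false.
  w1 (successors {w2, w6}): φ is true.
  w2 (successors {w0, w5, w6}): φ is true.
  w3 (successors {w0, w3}): φ is false.
  w4 (successors {w4}): φ is true.
  w5 (successors {w1, w4, w5}): φ is true.
  w6 (successors {w0, w2, w3}): φ is true.
For instance, at w6:
  At w6: Box s is false, p or Dia Box p is true, so Box s or (p or Dia Box p) is true.
    At w6: Box s requires s at every successor {w0, w2, w3}.
      s fails at w0, so Box s is false at w6.
    At w6: p is true, Dia Box p is false, so p or Dia Box p is true.
      At w6: Dia Box p requires Box p at some successor in {w0, w2, w3}.
        At w0: Box p is false.
        At w2: Box p is false.
        At w3: Box p is false.
      So Dia Box p is false at w6.
Satisfying worlds: {w1, w2, w4, w5, w6}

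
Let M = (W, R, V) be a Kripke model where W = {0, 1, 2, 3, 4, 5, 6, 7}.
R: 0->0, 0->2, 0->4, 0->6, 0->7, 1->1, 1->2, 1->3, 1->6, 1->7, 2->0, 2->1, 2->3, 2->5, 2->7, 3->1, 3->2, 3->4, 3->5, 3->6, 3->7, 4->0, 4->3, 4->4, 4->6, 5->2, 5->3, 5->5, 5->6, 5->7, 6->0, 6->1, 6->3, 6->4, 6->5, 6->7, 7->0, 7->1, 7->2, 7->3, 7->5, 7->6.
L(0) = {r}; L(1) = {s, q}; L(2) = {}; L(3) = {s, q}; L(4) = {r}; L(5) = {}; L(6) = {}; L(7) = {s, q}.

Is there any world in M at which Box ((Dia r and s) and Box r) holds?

No

Let φ = Box ((Dia r and s) and Box r). Evaluate φ at each world:
  0 (successors {0, 2, 4, 6, 7}): φ is false.
  1 (successors {1, 2, 3, 6, 7}): φ is false.
  2 (successors {0, 1, 3, 5, 7}): φ is false.
  3 (successors {1, 2, 4, 5, 6, 7}): φ is false.
  4 (successors {0, 3, 4, 6}): φ is false.
  5 (successors {2, 3, 5, 6, 7}): φ is false.
  6 (successors {0, 1, 3, 4, 5, 7}): φ is false.
  7 (successors {0, 1, 2, 3, 5, 6}): φ is false.
For instance, at 3:
  At 3: Box ((Dia r and s) and Box r) requires (Dia r and s) and Box r at every successor {1, 2, 4, 5, 6, 7}.
    (Dia r and s) and Box r fails at 1, so Box ((Dia r and s) and Box r) is false at 3.
      At 1: Dia r and s is false, Box r is false, so (Dia r and s) and Box r is false.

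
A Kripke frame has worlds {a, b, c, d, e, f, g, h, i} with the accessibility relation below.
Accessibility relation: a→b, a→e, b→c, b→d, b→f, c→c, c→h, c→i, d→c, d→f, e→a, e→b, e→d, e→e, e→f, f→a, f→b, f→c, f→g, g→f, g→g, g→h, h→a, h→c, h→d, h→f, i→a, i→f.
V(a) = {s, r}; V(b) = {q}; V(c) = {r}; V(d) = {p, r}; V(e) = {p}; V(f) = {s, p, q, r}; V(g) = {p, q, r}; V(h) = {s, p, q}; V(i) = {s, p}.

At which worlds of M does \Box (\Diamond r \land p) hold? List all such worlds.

g

Let φ = \Box (\Diamond r \land p). Evaluate φ at each world:
  a (successors {b, e}): φ is false.
  b (successors {c, d, f}): φ is false.
  c (successors {c, h, i}): φ is false.
  d (successors {c, f}): φ is false.
  e (successors {a, b, d, e, f}): φ is false.
  f (successors {a, b, c, g}): φ is false.
  g (successors {f, g, h}): φ is true.
  h (successors {a, c, d, f}): φ is false.
  i (successors {a, f}): φ is false.
For instance, at a:
  At a: \Box (\Diamond r \land p) requires \Diamond r \land p at every successor {b, e}.
    \Diamond r \land p fails at b, so \Box (\Diamond r \land p) is false at a.
      At b: \Diamond r is true, p is false, so \Diamond r \land p is false.
Satisfying worlds: {g}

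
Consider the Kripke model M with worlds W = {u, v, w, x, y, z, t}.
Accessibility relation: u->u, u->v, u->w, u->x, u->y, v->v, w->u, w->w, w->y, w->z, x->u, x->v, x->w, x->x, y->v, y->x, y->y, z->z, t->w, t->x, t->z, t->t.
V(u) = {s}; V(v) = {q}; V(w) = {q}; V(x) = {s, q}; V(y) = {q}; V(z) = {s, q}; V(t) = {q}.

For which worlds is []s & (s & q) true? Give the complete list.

Let φ = []s & (s & q). Evaluate φ at each world:
  u (successors {u, v, w, x, y}): φ is false.
  v (successors {v}): φ is false.
  w (successors {u, w, y, z}): φ is false.
  x (successors {u, v, w, x}): φ is false.
  y (successors {v, x, y}): φ is false.
  z (successors {z}): φ is true.
  t (successors {w, x, z, t}): φ is false.
For instance, at w:
  At w: []s is false, s & q is false, so []s & (s & q) is false.
    At w: []s requires s at every successor {u, w, y, z}.
      s fails at w, so []s is false at w.
Satisfying worlds: {z}

z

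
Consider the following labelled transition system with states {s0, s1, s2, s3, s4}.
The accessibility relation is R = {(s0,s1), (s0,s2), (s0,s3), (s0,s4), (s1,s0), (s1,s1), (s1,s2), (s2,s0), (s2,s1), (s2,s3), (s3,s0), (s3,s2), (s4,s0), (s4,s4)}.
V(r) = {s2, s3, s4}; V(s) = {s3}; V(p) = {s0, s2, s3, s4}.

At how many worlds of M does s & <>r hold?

1

Let φ = s & <>r. Evaluate φ at each world:
  s0 (successors {s1, s2, s3, s4}): φ is false.
  s1 (successors {s0, s1, s2}): φ is false.
  s2 (successors {s0, s1, s3}): φ is false.
  s3 (successors {s0, s2}): φ is true.
  s4 (successors {s0, s4}): φ is false.
For instance, at s4:
  At s4: s is false, <>r is true, so s & <>r is false.
    At s4: <>r requires r at some successor in {s0, s4}.
      r holds at s4, so <>r is true at s4.
Satisfying worlds: {s3}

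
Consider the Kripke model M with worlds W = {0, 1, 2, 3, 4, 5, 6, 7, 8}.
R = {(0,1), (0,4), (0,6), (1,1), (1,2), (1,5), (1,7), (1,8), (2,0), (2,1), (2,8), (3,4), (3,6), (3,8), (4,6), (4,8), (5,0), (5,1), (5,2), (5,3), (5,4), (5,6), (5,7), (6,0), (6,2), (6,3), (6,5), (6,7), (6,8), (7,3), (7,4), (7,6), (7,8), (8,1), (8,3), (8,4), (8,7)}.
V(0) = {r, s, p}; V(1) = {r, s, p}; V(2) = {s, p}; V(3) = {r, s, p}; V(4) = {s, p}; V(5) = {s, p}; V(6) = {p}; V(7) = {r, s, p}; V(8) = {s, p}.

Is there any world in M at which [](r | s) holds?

Recall that []ψ holds at a world iff ψ holds at every accessible world, and <>ψ holds iff ψ holds at some accessible world.
Let φ = [](r | s). Evaluate φ at each world:
  0 (successors {1, 4, 6}): φ is false.
  1 (successors {1, 2, 5, 7, 8}): φ is true.
  2 (successors {0, 1, 8}): φ is true.
  3 (successors {4, 6, 8}): φ is false.
  4 (successors {6, 8}): φ is false.
  5 (successors {0, 1, 2, 3, 4, 6, 7}): φ is false.
  6 (successors {0, 2, 3, 5, 7, 8}): φ is true.
  7 (successors {3, 4, 6, 8}): φ is false.
  8 (successors {1, 3, 4, 7}): φ is true.
Detail at 1 (witness):
  At 1: [](r | s) requires r | s at every successor {1, 2, 5, 7, 8}.
    At 1: r | s is true.
    At 2: r | s is true.
    At 5: r | s is true.
    At 7: r | s is true.
    At 8: r | s is true.
  So [](r | s) is true at 1.

Yes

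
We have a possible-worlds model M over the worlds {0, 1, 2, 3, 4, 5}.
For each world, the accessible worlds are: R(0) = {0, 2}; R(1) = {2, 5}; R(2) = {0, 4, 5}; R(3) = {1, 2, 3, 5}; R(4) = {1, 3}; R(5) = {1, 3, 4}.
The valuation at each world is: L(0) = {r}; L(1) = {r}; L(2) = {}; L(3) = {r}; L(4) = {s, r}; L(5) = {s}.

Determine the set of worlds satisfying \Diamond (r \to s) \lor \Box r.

0, 1, 2, 3, 4, 5

Let φ = \Diamond (r \to s) \lor \Box r. Evaluate φ at each world:
  0 (successors {0, 2}): φ is true.
  1 (successors {2, 5}): φ is true.
  2 (successors {0, 4, 5}): φ is true.
  3 (successors {1, 2, 3, 5}): φ is true.
  4 (successors {1, 3}): φ is true.
  5 (successors {1, 3, 4}): φ is true.
For instance, at 0:
  At 0: \Diamond (r \to s) is true, \Box r is false, so \Diamond (r \to s) \lor \Box r is true.
    At 0: \Diamond (r \to s) requires r \to s at some successor in {0, 2}.
      r \to s holds at 2, so \Diamond (r \to s) is true at 0.
    At 0: \Box r requires r at every successor {0, 2}.
      r fails at 2, so \Box r is false at 0.
Satisfying worlds: {0, 1, 2, 3, 4, 5}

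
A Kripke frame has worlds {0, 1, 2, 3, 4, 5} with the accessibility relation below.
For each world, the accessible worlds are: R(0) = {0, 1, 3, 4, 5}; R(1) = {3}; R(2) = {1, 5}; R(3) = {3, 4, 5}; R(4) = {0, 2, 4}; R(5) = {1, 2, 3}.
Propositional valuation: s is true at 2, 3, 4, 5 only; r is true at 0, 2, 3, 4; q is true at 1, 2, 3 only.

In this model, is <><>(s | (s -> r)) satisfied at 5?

At 5: <><>(s | (s -> r)) requires <>(s | (s -> r)) at some successor in {1, 2, 3}.
  <>(s | (s -> r)) holds at 1, so <><>(s | (s -> r)) is true at 5.
    At 1: <>(s | (s -> r)) requires s | (s -> r) at some successor in {3}.
      s | (s -> r) holds at 3, so <>(s | (s -> r)) is true at 1.

Yes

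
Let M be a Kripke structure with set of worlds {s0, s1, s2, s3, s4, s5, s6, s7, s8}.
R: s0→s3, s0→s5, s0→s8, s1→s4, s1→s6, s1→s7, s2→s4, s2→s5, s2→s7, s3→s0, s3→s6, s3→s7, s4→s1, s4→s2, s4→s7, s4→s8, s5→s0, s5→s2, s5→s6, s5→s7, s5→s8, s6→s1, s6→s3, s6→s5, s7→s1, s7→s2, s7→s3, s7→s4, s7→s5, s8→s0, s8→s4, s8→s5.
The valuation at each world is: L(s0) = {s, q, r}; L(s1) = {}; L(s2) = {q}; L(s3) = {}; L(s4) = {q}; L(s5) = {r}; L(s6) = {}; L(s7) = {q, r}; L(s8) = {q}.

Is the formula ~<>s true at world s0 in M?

At s0: <>s is false, so ~<>s is true.
  At s0: <>s requires s at some successor in {s3, s5, s8}.
    At s3: s is false.
    At s5: s is false.
    At s8: s is false.
  So <>s is false at s0.

Yes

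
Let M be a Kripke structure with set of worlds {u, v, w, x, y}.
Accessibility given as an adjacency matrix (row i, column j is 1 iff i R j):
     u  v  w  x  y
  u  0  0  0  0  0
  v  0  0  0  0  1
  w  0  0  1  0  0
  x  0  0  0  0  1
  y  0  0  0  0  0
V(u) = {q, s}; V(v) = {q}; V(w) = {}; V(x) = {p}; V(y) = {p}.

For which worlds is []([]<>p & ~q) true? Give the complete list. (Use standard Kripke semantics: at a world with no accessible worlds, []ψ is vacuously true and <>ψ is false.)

u, v, x, y

Let φ = []([]<>p & ~q). Evaluate φ at each world:
  u (successors ∅): φ is true.
  v (successors {y}): φ is true.
  w (successors {w}): φ is false.
  x (successors {y}): φ is true.
  y (successors ∅): φ is true.
For instance, at x:
  At x: []([]<>p & ~q) requires []<>p & ~q at every successor {y}.
      At y: []<>p is true, ~q is true, so []<>p & ~q is true.
  So []([]<>p & ~q) is true at x.
Satisfying worlds: {u, v, x, y}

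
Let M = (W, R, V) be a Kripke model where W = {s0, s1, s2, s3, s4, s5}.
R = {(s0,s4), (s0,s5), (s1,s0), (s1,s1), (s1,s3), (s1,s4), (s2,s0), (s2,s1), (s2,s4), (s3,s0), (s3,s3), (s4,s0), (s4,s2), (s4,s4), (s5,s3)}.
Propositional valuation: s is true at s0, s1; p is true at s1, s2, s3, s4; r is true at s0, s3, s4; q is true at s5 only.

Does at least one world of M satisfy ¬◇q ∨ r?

Let φ = ¬◇q ∨ r. Evaluate φ at each world:
  s0 (successors {s4, s5}): φ is true.
  s1 (successors {s0, s1, s3, s4}): φ is true.
  s2 (successors {s0, s1, s4}): φ is true.
  s3 (successors {s0, s3}): φ is true.
  s4 (successors {s0, s2, s4}): φ is true.
  s5 (successors {s3}): φ is true.
Detail at s0 (witness):
  At s0: ¬◇q is false, r is true, so ¬◇q ∨ r is true.
    At s0: ◇q is true, so ¬◇q is false.
      At s0: ◇q requires q at some successor in {s4, s5}.
        q holds at s5, so ◇q is true at s0.

Yes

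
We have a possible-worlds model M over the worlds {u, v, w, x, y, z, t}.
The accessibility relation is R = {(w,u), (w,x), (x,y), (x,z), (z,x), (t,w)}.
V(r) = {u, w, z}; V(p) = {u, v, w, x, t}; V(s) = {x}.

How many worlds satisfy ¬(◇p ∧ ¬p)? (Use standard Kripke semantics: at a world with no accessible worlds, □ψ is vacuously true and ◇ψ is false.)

Let φ = ¬(◇p ∧ ¬p). Evaluate φ at each world:
  u (successors ∅): φ is true.
  v (successors ∅): φ is true.
  w (successors {u, x}): φ is true.
  x (successors {y, z}): φ is true.
  y (successors ∅): φ is true.
  z (successors {x}): φ is false.
  t (successors {w}): φ is true.
For instance, at w:
  At w: ◇p ∧ ¬p is false, so ¬(◇p ∧ ¬p) is true.
    At w: ◇p is true, ¬p is false, so ◇p ∧ ¬p is false.
      At w: ◇p requires p at some successor in {u, x}.
        p holds at u, so ◇p is true at w.
Satisfying worlds: {u, v, w, x, y, t}

6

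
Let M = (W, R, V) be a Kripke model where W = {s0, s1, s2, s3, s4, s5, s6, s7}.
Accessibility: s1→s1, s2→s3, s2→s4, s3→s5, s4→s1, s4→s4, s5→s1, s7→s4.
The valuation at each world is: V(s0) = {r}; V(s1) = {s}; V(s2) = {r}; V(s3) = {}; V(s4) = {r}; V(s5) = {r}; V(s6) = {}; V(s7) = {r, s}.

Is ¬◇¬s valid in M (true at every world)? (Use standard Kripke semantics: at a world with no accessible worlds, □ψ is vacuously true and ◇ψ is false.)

No

Recall that ◇ψ holds at a world iff ψ holds at some accessible world.
Let φ = ¬◇¬s. Evaluate φ at each world:
  s0 (successors ∅): φ is true.
  s1 (successors {s1}): φ is true.
  s2 (successors {s3, s4}): φ is false.
  s3 (successors {s5}): φ is false.
  s4 (successors {s1, s4}): φ is false.
  s5 (successors {s1}): φ is true.
  s6 (successors ∅): φ is true.
  s7 (successors {s4}): φ is false.
Detail at s2 (counterexample):
  At s2: ◇¬s is true, so ¬◇¬s is false.
    At s2: ◇¬s requires ¬s at some successor in {s3, s4}.
      ¬s holds at s3, so ◇¬s is true at s2.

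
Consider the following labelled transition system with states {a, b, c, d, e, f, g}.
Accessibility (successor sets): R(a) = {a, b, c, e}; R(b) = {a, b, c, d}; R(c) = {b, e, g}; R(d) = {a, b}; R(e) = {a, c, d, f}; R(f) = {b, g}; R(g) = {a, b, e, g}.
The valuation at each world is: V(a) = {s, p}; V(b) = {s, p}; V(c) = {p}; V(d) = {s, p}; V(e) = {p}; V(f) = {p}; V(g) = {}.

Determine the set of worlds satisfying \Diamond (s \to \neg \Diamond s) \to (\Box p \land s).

Let φ = \Diamond (s \to \neg \Diamond s) \to (\Box p \land s). Evaluate φ at each world:
  a (successors {a, b, c, e}): φ is true.
  b (successors {a, b, c, d}): φ is true.
  c (successors {b, e, g}): φ is false.
  d (successors {a, b}): φ is true.
  e (successors {a, c, d, f}): φ is false.
  f (successors {b, g}): φ is false.
  g (successors {a, b, e, g}): φ is false.
For instance, at g:
  At g: \Diamond (s \to \neg \Diamond s) is true, \Box p \land s is false, so \Diamond (s \to \neg \Diamond s) \to (\Box p \land s) is false.
    At g: \Diamond (s \to \neg \Diamond s) requires s \to \neg \Diamond s at some successor in {a, b, e, g}.
      s \to \neg \Diamond s holds at e, so \Diamond (s \to \neg \Diamond s) is true at g.
    At g: \Box p is false, s is false, so \Box p \land s is false.
      At g: \Box p requires p at every successor {a, b, e, g}.
        p fails at g, so \Box p is false at g.
Satisfying worlds: {a, b, d}

a, b, d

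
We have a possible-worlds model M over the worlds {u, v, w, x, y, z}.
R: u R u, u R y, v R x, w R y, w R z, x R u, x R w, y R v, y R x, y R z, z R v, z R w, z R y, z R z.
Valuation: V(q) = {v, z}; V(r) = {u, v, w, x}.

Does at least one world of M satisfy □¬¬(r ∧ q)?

Let φ = □¬¬(r ∧ q). Evaluate φ at each world:
  u (successors {u, y}): φ is false.
  v (successors {x}): φ is false.
  w (successors {y, z}): φ is false.
  x (successors {u, w}): φ is false.
  y (successors {v, x, z}): φ is false.
  z (successors {v, w, y, z}): φ is false.
For instance, at y:
  At y: □¬¬(r ∧ q) requires ¬¬(r ∧ q) at every successor {v, x, z}.
    ¬¬(r ∧ q) fails at x, so □¬¬(r ∧ q) is false at y.

No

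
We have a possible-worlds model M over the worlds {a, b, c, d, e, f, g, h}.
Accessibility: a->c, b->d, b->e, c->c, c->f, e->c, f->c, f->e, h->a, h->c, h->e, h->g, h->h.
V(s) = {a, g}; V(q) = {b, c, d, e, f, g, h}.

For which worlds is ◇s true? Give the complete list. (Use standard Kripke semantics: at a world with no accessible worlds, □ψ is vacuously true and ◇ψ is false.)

h

Let φ = ◇s. Evaluate φ at each world:
  a (successors {c}): φ is false.
  b (successors {d, e}): φ is false.
  c (successors {c, f}): φ is false.
  d (successors ∅): φ is false.
  e (successors {c}): φ is false.
  f (successors {c, e}): φ is false.
  g (successors ∅): φ is false.
  h (successors {a, c, e, g, h}): φ is true.
For instance, at e:
  At e: ◇s requires s at some successor in {c}.
    At c: s is false.
  So ◇s is false at e.
Satisfying worlds: {h}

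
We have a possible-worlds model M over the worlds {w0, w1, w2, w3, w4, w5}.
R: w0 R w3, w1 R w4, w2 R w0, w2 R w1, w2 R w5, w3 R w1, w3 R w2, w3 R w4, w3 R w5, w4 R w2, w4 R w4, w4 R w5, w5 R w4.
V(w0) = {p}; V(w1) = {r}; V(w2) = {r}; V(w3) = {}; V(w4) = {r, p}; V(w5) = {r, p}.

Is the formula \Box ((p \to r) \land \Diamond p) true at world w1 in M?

Recall that \Box ψ holds at a world iff ψ holds at every accessible world, and \Diamond ψ holds iff ψ holds at some accessible world.
At w1: \Box ((p \to r) \land \Diamond p) requires (p \to r) \land \Diamond p at every successor {w4}.
    At w4: p \to r is true, \Diamond p is true, so (p \to r) \land \Diamond p is true.
      At w4: \Diamond p requires p at some successor in {w2, w4, w5}.
        p holds at w4, so \Diamond p is true at w4.
So \Box ((p \to r) \land \Diamond p) is true at w1.

Yes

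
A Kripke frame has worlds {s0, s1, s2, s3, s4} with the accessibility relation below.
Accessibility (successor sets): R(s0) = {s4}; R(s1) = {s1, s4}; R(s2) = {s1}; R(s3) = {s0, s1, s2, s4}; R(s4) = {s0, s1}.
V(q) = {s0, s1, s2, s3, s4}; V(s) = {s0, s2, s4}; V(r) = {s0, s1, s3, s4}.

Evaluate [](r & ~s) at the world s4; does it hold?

No

Recall that []ψ holds at a world iff ψ holds at every accessible world, and <>ψ holds iff ψ holds at some accessible world.
At s4: [](r & ~s) requires r & ~s at every successor {s0, s1}.
  r & ~s fails at s0, so [](r & ~s) is false at s4.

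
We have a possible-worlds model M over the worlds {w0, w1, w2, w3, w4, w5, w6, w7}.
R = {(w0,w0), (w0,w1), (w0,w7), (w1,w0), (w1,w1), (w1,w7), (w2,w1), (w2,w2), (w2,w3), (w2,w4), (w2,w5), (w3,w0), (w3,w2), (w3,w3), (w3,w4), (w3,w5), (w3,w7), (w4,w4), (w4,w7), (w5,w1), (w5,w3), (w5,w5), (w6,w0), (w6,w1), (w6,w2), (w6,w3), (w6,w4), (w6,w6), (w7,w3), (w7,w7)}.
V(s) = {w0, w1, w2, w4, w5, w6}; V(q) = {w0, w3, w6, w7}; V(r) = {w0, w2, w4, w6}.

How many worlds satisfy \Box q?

Let φ = \Box q. Evaluate φ at each world:
  w0 (successors {w0, w1, w7}): φ is false.
  w1 (successors {w0, w1, w7}): φ is false.
  w2 (successors {w1, w2, w3, w4, w5}): φ is false.
  w3 (successors {w0, w2, w3, w4, w5, w7}): φ is false.
  w4 (successors {w4, w7}): φ is false.
  w5 (successors {w1, w3, w5}): φ is false.
  w6 (successors {w0, w1, w2, w3, w4, w6}): φ is false.
  w7 (successors {w3, w7}): φ is true.
For instance, at w1:
  At w1: \Box q requires q at every successor {w0, w1, w7}.
    q fails at w1, so \Box q is false at w1.
Satisfying worlds: {w7}

1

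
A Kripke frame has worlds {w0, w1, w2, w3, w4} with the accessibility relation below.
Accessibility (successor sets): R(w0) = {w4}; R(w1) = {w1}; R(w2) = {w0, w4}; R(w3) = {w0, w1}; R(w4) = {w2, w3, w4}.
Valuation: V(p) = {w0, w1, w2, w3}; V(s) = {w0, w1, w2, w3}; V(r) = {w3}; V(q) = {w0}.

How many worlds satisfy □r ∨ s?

Recall that □ψ holds at a world iff ψ holds at every accessible world, and ◇ψ holds iff ψ holds at some accessible world.
Let φ = □r ∨ s. Evaluate φ at each world:
  w0 (successors {w4}): φ is true.
  w1 (successors {w1}): φ is true.
  w2 (successors {w0, w4}): φ is true.
  w3 (successors {w0, w1}): φ is true.
  w4 (successors {w2, w3, w4}): φ is false.
For instance, at w1:
  At w1: □r is false, s is true, so □r ∨ s is true.
    At w1: □r requires r at every successor {w1}.
      r fails at w1, so □r is false at w1.
Satisfying worlds: {w0, w1, w2, w3}

4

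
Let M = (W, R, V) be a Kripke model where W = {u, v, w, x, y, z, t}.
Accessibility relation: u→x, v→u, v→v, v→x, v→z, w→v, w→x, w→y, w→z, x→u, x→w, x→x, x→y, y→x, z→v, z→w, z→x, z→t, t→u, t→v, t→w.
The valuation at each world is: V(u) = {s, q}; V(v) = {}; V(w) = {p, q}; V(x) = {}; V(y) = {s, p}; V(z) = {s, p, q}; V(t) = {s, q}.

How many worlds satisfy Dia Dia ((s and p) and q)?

5

Let φ = Dia Dia ((s and p) and q). Evaluate φ at each world:
  u (successors {x}): φ is false.
  v (successors {u, v, x, z}): φ is true.
  w (successors {v, x, y, z}): φ is true.
  x (successors {u, w, x, y}): φ is true.
  y (successors {x}): φ is false.
  z (successors {v, w, x, t}): φ is true.
  t (successors {u, v, w}): φ is true.
For instance, at z:
  At z: Dia Dia ((s and p) and q) requires Dia ((s and p) and q) at some successor in {v, w, x, t}.
    Dia ((s and p) and q) holds at v, so Dia Dia ((s and p) and q) is true at z.
      At v: Dia ((s and p) and q) requires (s and p) and q at some successor in {u, v, x, z}.
        (s and p) and q holds at z, so Dia ((s and p) and q) is true at v.
Satisfying worlds: {v, w, x, z, t}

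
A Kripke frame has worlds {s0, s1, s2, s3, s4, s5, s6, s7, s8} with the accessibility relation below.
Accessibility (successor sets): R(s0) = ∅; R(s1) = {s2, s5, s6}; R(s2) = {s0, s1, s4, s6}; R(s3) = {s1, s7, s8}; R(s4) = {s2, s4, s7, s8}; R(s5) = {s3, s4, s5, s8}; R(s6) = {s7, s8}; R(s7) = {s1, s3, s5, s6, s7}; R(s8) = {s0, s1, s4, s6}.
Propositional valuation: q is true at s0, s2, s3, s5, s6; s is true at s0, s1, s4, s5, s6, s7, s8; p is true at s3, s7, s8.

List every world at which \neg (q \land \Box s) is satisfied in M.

s1, s4, s5, s7, s8

Let φ = \neg (q \land \Box s). Evaluate φ at each world:
  s0 (successors ∅): φ is false.
  s1 (successors {s2, s5, s6}): φ is true.
  s2 (successors {s0, s1, s4, s6}): φ is false.
  s3 (successors {s1, s7, s8}): φ is false.
  s4 (successors {s2, s4, s7, s8}): φ is true.
  s5 (successors {s3, s4, s5, s8}): φ is true.
  s6 (successors {s7, s8}): φ is false.
  s7 (successors {s1, s3, s5, s6, s7}): φ is true.
  s8 (successors {s0, s1, s4, s6}): φ is true.
For instance, at s2:
  At s2: q \land \Box s is true, so \neg (q \land \Box s) is false.
    At s2: q is true, \Box s is true, so q \land \Box s is true.
      At s2: \Box s requires s at every successor {s0, s1, s4, s6}.
        At s0: s is true.
        At s1: s is true.
        At s4: s is true.
        At s6: s is true.
      So \Box s is true at s2.
Satisfying worlds: {s1, s4, s5, s7, s8}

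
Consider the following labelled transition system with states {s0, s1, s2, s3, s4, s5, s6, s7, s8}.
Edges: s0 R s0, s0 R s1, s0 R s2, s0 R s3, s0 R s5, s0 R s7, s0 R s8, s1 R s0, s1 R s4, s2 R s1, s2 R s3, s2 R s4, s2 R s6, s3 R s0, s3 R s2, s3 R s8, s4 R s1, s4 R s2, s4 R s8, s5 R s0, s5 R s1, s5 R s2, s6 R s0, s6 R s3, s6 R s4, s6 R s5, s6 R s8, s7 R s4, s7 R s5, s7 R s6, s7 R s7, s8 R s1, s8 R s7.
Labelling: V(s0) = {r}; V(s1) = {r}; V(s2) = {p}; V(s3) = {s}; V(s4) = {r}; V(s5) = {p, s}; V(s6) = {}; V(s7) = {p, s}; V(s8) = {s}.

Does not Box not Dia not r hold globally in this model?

Let φ = not Box not Dia not r. Evaluate φ at each world:
  s0 (successors {s0, s1, s2, s3, s5, s7, s8}): φ is true.
  s1 (successors {s0, s4}): φ is true.
  s2 (successors {s1, s3, s4, s6}): φ is true.
  s3 (successors {s0, s2, s8}): φ is true.
  s4 (successors {s1, s2, s8}): φ is true.
  s5 (successors {s0, s1, s2}): φ is true.
  s6 (successors {s0, s3, s4, s5, s8}): φ is true.
  s7 (successors {s4, s5, s6, s7}): φ is true.
  s8 (successors {s1, s7}): φ is true.
For instance, at s7:
  At s7: Box not Dia not r is false, so not Box not Dia not r is true.
    At s7: Box not Dia not r requires not Dia not r at every successor {s4, s5, s6, s7}.
      not Dia not r fails at s4, so Box not Dia not r is false at s7.

Yes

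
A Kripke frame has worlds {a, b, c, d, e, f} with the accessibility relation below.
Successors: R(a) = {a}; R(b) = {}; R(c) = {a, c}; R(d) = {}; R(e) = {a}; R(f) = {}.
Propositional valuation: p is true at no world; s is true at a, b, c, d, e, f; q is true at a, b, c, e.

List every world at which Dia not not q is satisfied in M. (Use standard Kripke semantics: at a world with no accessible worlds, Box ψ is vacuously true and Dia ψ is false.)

Let φ = Dia not not q. Evaluate φ at each world:
  a (successors {a}): φ is true.
  b (successors ∅): φ is false.
  c (successors {a, c}): φ is true.
  d (successors ∅): φ is false.
  e (successors {a}): φ is true.
  f (successors ∅): φ is false.
For instance, at c:
  At c: Dia not not q requires not not q at some successor in {a, c}.
    not not q holds at a, so Dia not not q is true at c.
Satisfying worlds: {a, c, e}

a, c, e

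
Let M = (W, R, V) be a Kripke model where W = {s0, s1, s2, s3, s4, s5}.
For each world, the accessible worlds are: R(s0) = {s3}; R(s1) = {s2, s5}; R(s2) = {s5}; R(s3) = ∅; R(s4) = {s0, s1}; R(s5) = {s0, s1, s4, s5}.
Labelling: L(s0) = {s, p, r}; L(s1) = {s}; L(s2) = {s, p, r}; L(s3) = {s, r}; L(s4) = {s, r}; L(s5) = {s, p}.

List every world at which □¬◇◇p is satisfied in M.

Let φ = □¬◇◇p. Evaluate φ at each world:
  s0 (successors {s3}): φ is true.
  s1 (successors {s2, s5}): φ is false.
  s2 (successors {s5}): φ is false.
  s3 (successors ∅): φ is true.
  s4 (successors {s0, s1}): φ is false.
  s5 (successors {s0, s1, s4, s5}): φ is false.
For instance, at s1:
  At s1: □¬◇◇p requires ¬◇◇p at every successor {s2, s5}.
    ¬◇◇p fails at s2, so □¬◇◇p is false at s1.
      At s2: ◇◇p is true, so ¬◇◇p is false.
Satisfying worlds: {s0, s3}

s0, s3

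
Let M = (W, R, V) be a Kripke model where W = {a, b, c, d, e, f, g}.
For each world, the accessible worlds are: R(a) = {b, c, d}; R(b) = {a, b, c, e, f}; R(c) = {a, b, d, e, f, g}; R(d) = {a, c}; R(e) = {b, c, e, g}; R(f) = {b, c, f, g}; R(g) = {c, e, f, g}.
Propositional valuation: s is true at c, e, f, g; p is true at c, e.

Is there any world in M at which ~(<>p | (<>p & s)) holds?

Let φ = ~(<>p | (<>p & s)). Evaluate φ at each world:
  a (successors {b, c, d}): φ is false.
  b (successors {a, b, c, e, f}): φ is false.
  c (successors {a, b, d, e, f, g}): φ is false.
  d (successors {a, c}): φ is false.
  e (successors {b, c, e, g}): φ is false.
  f (successors {b, c, f, g}): φ is false.
  g (successors {c, e, f, g}): φ is false.
For instance, at g:
  At g: <>p | (<>p & s) is true, so ~(<>p | (<>p & s)) is false.
    At g: <>p is true, <>p & s is true, so <>p | (<>p & s) is true.
      At g: <>p requires p at some successor in {c, e, f, g}.
        p holds at c, so <>p is true at g.
      At g: <>p is true, s is true, so <>p & s is true.

No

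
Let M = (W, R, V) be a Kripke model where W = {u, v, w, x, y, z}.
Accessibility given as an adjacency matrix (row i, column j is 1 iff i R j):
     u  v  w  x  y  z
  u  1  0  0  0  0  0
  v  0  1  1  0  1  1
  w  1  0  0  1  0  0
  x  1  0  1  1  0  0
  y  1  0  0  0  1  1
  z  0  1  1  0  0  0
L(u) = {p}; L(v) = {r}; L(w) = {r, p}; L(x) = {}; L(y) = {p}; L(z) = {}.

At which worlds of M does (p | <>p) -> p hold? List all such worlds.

u, w, y

Let φ = (p | <>p) -> p. Evaluate φ at each world:
  u (successors {u}): φ is true.
  v (successors {v, w, y, z}): φ is false.
  w (successors {u, x}): φ is true.
  x (successors {u, w, x}): φ is false.
  y (successors {u, y, z}): φ is true.
  z (successors {v, w}): φ is false.
For instance, at u:
  At u: p | <>p is true, p is true, so (p | <>p) -> p is true.
    At u: p is true, <>p is true, so p | <>p is true.
      At u: <>p requires p at some successor in {u}.
        p holds at u, so <>p is true at u.
Satisfying worlds: {u, w, y}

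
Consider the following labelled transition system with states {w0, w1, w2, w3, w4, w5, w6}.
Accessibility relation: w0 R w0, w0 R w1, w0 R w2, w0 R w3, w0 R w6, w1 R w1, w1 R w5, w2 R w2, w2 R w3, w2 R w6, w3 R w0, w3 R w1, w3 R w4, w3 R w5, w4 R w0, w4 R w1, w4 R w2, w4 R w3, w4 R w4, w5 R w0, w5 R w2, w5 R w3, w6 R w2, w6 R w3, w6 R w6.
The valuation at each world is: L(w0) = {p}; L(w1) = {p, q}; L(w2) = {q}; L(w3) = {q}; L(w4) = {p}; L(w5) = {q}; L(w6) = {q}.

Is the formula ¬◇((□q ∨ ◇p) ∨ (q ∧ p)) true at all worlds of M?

No

Let φ = ¬◇((□q ∨ ◇p) ∨ (q ∧ p)). Evaluate φ at each world:
  w0 (successors {w0, w1, w2, w3, w6}): φ is false.
  w1 (successors {w1, w5}): φ is false.
  w2 (successors {w2, w3, w6}): φ is false.
  w3 (successors {w0, w1, w4, w5}): φ is false.
  w4 (successors {w0, w1, w2, w3, w4}): φ is false.
  w5 (successors {w0, w2, w3}): φ is false.
  w6 (successors {w2, w3, w6}): φ is false.
Detail at w0 (counterexample):
  At w0: ◇((□q ∨ ◇p) ∨ (q ∧ p)) is true, so ¬◇((□q ∨ ◇p) ∨ (q ∧ p)) is false.
    At w0: ◇((□q ∨ ◇p) ∨ (q ∧ p)) requires (□q ∨ ◇p) ∨ (q ∧ p) at some successor in {w0, w1, w2, w3, w6}.
      (□q ∨ ◇p) ∨ (q ∧ p) holds at w0, so ◇((□q ∨ ◇p) ∨ (q ∧ p)) is true at w0.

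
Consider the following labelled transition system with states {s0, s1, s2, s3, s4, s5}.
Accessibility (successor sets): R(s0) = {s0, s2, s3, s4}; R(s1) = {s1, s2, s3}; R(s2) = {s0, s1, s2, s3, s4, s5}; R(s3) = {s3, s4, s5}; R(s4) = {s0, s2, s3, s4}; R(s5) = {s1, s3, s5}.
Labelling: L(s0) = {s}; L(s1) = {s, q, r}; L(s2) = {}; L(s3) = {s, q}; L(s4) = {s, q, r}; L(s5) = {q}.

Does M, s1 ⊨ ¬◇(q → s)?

No

At s1: ◇(q → s) is true, so ¬◇(q → s) is false.
  At s1: ◇(q → s) requires q → s at some successor in {s1, s2, s3}.
    q → s holds at s1, so ◇(q → s) is true at s1.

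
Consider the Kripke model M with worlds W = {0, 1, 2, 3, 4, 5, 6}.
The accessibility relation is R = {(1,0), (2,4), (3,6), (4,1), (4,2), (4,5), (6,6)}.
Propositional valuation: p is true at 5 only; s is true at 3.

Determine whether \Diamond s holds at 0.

No

Recall that \Diamond ψ holds at a world iff ψ holds at some accessible world.
At 0: no accessible worlds, so \Diamond s is false.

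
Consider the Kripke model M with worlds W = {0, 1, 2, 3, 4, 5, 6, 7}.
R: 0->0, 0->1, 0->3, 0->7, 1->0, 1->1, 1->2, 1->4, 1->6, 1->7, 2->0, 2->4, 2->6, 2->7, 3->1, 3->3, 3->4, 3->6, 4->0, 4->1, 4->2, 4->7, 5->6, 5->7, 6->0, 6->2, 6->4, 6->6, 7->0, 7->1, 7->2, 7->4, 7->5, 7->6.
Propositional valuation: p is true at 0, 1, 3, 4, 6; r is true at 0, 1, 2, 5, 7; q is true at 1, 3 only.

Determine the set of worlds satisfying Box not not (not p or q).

none

Let φ = Box not not (not p or q). Evaluate φ at each world:
  0 (successors {0, 1, 3, 7}): φ is false.
  1 (successors {0, 1, 2, 4, 6, 7}): φ is false.
  2 (successors {0, 4, 6, 7}): φ is false.
  3 (successors {1, 3, 4, 6}): φ is false.
  4 (successors {0, 1, 2, 7}): φ is false.
  5 (successors {6, 7}): φ is false.
  6 (successors {0, 2, 4, 6}): φ is false.
  7 (successors {0, 1, 2, 4, 5, 6}): φ is false.
For instance, at 4:
  At 4: Box not not (not p or q) requires not not (not p or q) at every successor {0, 1, 2, 7}.
    not not (not p or q) fails at 0, so Box not not (not p or q) is false at 4.
Satisfying worlds: none.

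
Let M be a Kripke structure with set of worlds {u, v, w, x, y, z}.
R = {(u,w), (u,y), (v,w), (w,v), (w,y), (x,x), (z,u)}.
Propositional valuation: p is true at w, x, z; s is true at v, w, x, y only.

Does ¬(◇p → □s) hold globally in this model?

Recall that □ψ holds at a world iff ψ holds at every accessible world, and ◇ψ holds iff ψ holds at some accessible world.
Let φ = ¬(◇p → □s). Evaluate φ at each world:
  u (successors {w, y}): φ is false.
  v (successors {w}): φ is false.
  w (successors {v, y}): φ is false.
  x (successors {x}): φ is false.
  y (successors ∅): φ is false.
  z (successors {u}): φ is false.
Detail at u (counterexample):
  At u: ◇p → □s is true, so ¬(◇p → □s) is false.
    At u: ◇p is true, □s is true, so ◇p → □s is true.
      At u: ◇p requires p at some successor in {w, y}.
        p holds at w, so ◇p is true at u.
      At u: □s requires s at every successor {w, y}.
        At w: s is true.
        At y: s is true.
      So □s is true at u.

No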